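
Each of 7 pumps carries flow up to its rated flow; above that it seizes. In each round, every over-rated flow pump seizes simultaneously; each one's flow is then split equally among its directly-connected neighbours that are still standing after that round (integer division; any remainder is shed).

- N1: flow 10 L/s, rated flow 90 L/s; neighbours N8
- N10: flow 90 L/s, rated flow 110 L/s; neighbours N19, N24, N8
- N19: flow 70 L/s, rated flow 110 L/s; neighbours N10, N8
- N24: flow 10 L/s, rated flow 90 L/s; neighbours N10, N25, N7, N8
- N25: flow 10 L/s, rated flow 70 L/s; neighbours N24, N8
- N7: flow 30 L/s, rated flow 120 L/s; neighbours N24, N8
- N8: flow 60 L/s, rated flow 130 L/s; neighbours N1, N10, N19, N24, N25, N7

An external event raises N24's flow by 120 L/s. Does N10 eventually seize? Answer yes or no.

yes

Round 1 — N24 at 130 > 90. N24 seizes.
  N24 sheds 130 L/s to N10, N25, N7, N8: 32 each (2 lost).
    N10: 90+32 = 122 > 110
    N25: 10+32 = 42 ≤ 70
    N7: 30+32 = 62 ≤ 120
    N8: 60+32 = 92 ≤ 130
Round 2 — N10 seizes.
  N10 sheds 122 L/s to N19, N8: 61 each.
    N19: 70+61 = 131 > 110
    N8: 92+61 = 153 > 130
Round 3 — N19, N8 seize.
  N19 sheds 131 L/s: no online neighbours, lost.
  N8 sheds 153 L/s to N1, N25, N7: 51 each.
    N1: 10+51 = 61 ≤ 90
    N25: 42+51 = 93 > 70
    N7: 62+51 = 113 ≤ 120
Round 4 — N25 seizes.
  N25 sheds 93 L/s: no online neighbours, lost.
No further seizures.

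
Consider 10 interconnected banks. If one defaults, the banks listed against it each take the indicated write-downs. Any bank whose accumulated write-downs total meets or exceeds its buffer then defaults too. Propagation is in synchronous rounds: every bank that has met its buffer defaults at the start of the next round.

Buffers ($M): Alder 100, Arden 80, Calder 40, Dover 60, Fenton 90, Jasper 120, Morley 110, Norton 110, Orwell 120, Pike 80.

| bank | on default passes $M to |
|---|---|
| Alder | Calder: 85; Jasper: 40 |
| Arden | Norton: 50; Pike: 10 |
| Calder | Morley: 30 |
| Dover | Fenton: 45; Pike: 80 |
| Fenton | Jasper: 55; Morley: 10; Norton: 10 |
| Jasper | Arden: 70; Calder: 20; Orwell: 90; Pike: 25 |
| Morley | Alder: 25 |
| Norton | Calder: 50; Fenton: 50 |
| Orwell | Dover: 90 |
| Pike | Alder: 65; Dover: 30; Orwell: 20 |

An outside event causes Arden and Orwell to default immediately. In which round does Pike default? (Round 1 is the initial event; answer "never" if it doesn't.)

3

Round 1 — Arden, Orwell default (initial).
  Dover: +90 → 90 ≥ 60
  Norton: +50 → 50 < 110
  Pike: +10 → 10 < 80
Round 2 — Dover defaults.
  Fenton: +45 → 45 < 90
  Pike: +80 → 90 ≥ 80
Round 3 — Pike defaults.
  Alder: +65 → 65 < 100
No further defaults.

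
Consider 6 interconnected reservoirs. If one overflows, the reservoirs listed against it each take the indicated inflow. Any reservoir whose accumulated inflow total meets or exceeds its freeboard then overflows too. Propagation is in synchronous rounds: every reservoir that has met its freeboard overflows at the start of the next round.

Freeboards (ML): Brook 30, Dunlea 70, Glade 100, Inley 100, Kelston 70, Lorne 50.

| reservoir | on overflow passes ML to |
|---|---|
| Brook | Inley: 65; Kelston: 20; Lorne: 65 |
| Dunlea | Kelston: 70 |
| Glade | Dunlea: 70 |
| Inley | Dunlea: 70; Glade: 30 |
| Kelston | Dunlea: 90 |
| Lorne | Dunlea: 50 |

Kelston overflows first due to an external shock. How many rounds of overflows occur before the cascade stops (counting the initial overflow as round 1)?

2

Round 1 — Kelston overflows (initial).
  Dunlea: +90 → 90 ≥ 70
Round 2 — Dunlea overflows.
No further overflows.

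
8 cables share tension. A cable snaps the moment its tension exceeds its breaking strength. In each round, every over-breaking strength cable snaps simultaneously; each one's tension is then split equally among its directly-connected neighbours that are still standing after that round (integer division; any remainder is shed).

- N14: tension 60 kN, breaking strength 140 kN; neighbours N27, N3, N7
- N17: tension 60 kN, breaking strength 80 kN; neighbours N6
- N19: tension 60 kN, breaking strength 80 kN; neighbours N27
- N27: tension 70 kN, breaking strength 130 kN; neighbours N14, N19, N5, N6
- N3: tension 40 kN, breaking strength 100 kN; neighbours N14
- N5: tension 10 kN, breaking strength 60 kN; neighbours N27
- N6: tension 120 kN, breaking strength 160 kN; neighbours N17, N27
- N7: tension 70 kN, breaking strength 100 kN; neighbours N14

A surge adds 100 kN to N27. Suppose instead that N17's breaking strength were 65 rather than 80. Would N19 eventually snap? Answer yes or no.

yes

With N17's breaking strength at 65:
Round 1 — N27 at 170 > 130. N27 snaps.
  N27 sheds 170 kN to N14, N19, N5, N6: 42 each (2 lost).
    N14: 60+42 = 102 ≤ 140
    N19: 60+42 = 102 > 80
    N5: 10+42 = 52 ≤ 60
    N6: 120+42 = 162 > 160
Round 2 — N19, N6 snap.
  N19 sheds 102 kN: no online neighbours, lost.
  N6 sheds 162 kN to N17: 162 each.
    N17: 60+162 = 222 > 65
Round 3 — N17 snaps.
  N17 sheds 222 kN: no online neighbours, lost.
No further breaks.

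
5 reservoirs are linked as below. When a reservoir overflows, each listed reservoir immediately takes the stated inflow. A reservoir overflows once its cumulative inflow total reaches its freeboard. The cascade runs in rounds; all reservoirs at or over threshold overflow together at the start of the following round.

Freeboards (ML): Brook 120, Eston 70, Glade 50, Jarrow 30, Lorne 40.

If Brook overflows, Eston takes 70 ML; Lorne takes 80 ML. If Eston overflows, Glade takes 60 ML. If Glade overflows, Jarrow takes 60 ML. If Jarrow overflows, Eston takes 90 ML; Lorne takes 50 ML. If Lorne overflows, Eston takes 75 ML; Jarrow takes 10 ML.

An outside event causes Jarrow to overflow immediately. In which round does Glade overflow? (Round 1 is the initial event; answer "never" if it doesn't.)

Round 1 — Jarrow overflows (initial).
  Eston: +90 → 90 ≥ 70
  Lorne: +50 → 50 ≥ 40
Round 2 — Eston, Lorne overflow.
  Glade: +60 → 60 ≥ 50
Round 3 — Glade overflows.
No further overflows.

3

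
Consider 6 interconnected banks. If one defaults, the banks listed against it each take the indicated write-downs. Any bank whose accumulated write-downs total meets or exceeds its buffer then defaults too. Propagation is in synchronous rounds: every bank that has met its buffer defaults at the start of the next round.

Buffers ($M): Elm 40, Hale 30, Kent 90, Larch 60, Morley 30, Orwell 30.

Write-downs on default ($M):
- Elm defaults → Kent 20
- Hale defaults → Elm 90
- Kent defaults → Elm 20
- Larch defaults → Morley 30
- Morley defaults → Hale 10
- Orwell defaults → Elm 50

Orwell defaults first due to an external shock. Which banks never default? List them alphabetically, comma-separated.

Round 1 — Orwell defaults (initial).
  Elm: +50 → 50 ≥ 40
Round 2 — Elm defaults.
  Kent: +20 → 20 < 90
No further defaults.

Hale, Kent, Larch, Morley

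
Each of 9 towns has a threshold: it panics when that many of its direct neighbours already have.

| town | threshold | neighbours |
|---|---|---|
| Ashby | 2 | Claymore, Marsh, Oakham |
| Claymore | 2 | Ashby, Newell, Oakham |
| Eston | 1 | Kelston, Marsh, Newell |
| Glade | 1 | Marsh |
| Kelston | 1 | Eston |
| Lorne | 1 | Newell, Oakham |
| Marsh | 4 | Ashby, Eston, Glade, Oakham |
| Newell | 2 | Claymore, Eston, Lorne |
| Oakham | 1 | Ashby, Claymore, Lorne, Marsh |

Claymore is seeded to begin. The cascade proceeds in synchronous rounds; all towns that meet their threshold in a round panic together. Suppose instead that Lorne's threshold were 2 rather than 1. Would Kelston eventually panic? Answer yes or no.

no

With Lorne's threshold at 2:
Round 1 — Claymore panics (initial).
Round 2 — checking thresholds:
  Ashby: 1 of 3 neighbours < 2, holds.
  Newell: 1 of 3 neighbours < 2, holds.
  Oakham: 1 of 4 neighbours ≥ 1, panics.
Round 3 — checking thresholds:
  Ashby: 2 of 3 neighbours ≥ 2, panics.
  Lorne: 1 of 2 neighbours < 2, holds.
  Marsh: 1 of 4 neighbours < 4, holds.
  Newell: 1 of 3 neighbours < 2, holds.
Round 4 — no new panics; cascade stops.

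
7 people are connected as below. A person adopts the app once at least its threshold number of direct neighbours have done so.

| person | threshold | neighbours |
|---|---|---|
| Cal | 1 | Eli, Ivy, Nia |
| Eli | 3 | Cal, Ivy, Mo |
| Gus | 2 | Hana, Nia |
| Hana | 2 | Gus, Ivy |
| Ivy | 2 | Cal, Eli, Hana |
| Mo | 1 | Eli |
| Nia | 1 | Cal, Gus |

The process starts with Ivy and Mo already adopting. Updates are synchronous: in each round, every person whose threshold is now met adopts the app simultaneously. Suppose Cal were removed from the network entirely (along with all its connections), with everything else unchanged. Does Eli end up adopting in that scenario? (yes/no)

no

With Cal removed:
Round 1 — Ivy, Mo adopt the app (initial).
Round 2 — no new adoptions; cascade stops.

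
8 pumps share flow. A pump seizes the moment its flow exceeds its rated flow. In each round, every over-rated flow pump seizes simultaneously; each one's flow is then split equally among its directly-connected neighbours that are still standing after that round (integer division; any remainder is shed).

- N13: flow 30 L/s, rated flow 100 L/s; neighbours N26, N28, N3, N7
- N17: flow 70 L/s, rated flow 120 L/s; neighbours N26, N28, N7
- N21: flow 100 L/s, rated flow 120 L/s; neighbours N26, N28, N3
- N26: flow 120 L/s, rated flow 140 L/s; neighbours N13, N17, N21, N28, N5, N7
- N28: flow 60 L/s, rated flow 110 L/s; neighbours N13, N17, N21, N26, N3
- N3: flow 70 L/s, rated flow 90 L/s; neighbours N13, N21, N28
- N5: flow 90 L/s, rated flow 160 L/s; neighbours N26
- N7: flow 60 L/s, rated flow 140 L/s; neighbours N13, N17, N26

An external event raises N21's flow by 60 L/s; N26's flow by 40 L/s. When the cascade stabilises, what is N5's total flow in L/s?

Round 1 — N21 at 160 > 120; N26 at 160 > 140. N21, N26 seize.
  N21 sheds 160 L/s to N28, N3: 80 each.
    N28: 60+80 = 140 > 110
    N3: 70+80 = 150 > 90
  N26 sheds 160 L/s to N13, N17, N28, N5, N7: 32 each.
    N13: 30+32 = 62 ≤ 100
    N17: 70+32 = 102 ≤ 120
    N28: 140+32 = 172 > 110
    N5: 90+32 = 122 ≤ 160
    N7: 60+32 = 92 ≤ 140
Round 2 — N28, N3 seize.
  N28 sheds 172 L/s to N13, N17: 86 each.
    N13: 62+86 = 148 > 100
    N17: 102+86 = 188 > 120
  N3 sheds 150 L/s to N13: 150 each.
    N13: 148+150 = 298 > 100
Round 3 — N13, N17 seize.
  N13 sheds 298 L/s to N7: 298 each.
    N7: 92+298 = 390 > 140
  N17 sheds 188 L/s to N7: 188 each.
    N7: 390+188 = 578 > 140
Round 4 — N7 seizes.
  N7 sheds 578 L/s: no online neighbours, lost.
No further seizures.

122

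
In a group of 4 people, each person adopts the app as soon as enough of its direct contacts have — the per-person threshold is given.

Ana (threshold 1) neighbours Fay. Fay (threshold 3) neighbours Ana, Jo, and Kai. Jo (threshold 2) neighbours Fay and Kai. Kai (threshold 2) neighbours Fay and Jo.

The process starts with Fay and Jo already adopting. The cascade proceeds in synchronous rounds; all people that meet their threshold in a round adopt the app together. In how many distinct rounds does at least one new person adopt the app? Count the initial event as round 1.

2

Round 1 — Fay, Jo adopt the app (initial).
Round 2 — checking thresholds:
  Ana: 1 of 1 neighbours ≥ 1, adopts the app.
  Kai: 2 of 2 neighbours ≥ 2, adopts the app.
Round 3 — no new adoptions; cascade stops.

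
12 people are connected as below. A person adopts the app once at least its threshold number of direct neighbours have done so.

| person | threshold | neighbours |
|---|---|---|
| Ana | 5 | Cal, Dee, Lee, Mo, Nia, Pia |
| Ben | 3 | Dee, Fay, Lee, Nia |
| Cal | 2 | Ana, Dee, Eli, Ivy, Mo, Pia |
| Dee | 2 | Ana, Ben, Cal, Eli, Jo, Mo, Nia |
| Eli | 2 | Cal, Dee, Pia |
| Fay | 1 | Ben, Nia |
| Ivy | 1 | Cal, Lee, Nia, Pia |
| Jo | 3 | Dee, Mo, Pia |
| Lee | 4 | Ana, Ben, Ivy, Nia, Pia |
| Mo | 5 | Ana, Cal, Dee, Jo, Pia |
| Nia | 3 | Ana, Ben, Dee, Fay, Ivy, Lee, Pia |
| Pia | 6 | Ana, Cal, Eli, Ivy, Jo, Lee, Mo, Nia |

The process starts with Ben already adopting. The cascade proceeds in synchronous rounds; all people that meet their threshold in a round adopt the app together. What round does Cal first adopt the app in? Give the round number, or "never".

Round 1 — Ben adopts the app (initial).
Round 2 — checking thresholds:
  Dee: 1 of 7 neighbours < 2, below threshold.
  Fay: 1 of 2 neighbours ≥ 1, adopts the app.
  Lee: 1 of 5 neighbours < 4, below threshold.
  Nia: 1 of 7 neighbours < 3, below threshold.
Round 3 — no new adoptions; cascade stops.

never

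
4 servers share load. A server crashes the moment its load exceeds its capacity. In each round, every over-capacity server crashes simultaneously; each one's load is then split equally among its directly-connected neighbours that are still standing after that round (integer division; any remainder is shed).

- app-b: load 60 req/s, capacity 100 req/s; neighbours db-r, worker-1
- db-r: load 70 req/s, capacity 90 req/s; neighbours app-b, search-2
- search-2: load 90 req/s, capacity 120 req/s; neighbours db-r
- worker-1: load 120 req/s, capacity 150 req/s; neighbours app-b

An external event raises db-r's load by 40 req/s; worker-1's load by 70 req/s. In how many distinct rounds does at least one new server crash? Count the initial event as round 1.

Round 1 — db-r at 110 > 90; worker-1 at 190 > 150. db-r, worker-1 crash.
  db-r sheds 110 req/s to app-b, search-2: 55 each.
    app-b: 60+55 = 115 > 100
    search-2: 90+55 = 145 > 120
  worker-1 sheds 190 req/s to app-b: 190 each.
    app-b: 115+190 = 305 > 100
Round 2 — app-b, search-2 crash.
  app-b sheds 305 req/s: no online neighbours, lost.
  search-2 sheds 145 req/s: no online neighbours, lost.
No further crashes.

2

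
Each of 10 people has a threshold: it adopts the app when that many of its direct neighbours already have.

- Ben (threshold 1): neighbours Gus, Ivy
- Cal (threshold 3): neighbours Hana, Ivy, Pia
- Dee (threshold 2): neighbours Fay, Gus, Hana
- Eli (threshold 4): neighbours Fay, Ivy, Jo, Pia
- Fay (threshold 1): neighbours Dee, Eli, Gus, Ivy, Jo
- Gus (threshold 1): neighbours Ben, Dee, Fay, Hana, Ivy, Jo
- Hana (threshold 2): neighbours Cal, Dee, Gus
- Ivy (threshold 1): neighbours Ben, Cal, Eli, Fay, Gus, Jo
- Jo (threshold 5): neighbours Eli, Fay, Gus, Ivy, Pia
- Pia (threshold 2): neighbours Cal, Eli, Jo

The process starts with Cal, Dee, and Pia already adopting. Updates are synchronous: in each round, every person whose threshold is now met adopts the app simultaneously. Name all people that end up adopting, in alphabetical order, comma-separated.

Ben, Cal, Dee, Fay, Gus, Hana, Ivy, Pia

Round 1 — Cal, Dee, Pia adopt the app (initial).
Round 2 — checking thresholds:
  Eli: 1 of 4 neighbours < 4, holds.
  Fay: 1 of 5 neighbours ≥ 1, adopts the app.
  Gus: 1 of 6 neighbours ≥ 1, adopts the app.
  Hana: 2 of 3 neighbours ≥ 2, adopts the app.
  Ivy: 1 of 6 neighbours ≥ 1, adopts the app.
  Jo: 1 of 5 neighbours < 5, holds.
Round 3 — checking thresholds:
  Ben: 2 of 2 neighbours ≥ 1, adopts the app.
  Eli: 3 of 4 neighbours < 4, holds.
  Jo: 4 of 5 neighbours < 5, holds.
Round 4 — no new adoptions; cascade stops.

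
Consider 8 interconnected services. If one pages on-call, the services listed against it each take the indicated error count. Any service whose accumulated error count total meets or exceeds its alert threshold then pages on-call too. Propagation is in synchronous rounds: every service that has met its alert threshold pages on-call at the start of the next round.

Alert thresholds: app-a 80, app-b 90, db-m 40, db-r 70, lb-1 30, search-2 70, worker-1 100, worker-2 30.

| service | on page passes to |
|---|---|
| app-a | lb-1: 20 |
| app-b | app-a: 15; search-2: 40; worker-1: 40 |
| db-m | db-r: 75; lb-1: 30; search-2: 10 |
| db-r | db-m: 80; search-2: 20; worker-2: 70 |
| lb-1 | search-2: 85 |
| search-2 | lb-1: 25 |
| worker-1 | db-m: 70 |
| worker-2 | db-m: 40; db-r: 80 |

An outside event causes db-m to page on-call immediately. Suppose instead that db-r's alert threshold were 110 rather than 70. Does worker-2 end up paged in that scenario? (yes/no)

no

With db-r's alert threshold at 110:
Round 1 — db-m pages on-call (initial).
  db-r: +75 → 75 < 110
  lb-1: +30 → 30 ≥ 30
  search-2: +10 → 10 < 70
Round 2 — lb-1 pages on-call.
  search-2: +85 → 95 ≥ 70
Round 3 — search-2 pages on-call.
No further pages.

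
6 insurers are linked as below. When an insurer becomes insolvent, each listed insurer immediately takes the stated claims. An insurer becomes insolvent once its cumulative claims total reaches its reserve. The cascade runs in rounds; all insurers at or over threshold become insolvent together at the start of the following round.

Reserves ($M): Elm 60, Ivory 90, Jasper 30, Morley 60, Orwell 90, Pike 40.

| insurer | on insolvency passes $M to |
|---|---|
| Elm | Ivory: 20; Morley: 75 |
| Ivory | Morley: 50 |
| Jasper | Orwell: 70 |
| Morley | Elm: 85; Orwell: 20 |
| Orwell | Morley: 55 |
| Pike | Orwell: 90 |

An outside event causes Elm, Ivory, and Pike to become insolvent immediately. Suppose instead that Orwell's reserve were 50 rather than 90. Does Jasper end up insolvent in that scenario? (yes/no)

no

With Orwell's reserve at 50:
Round 1 — Elm, Ivory, Pike become insolvent (initial).
  Morley: +75+50 → 125 ≥ 60
  Orwell: +90 → 90 ≥ 50
Round 2 — Morley, Orwell become insolvent.
No further insolvencies.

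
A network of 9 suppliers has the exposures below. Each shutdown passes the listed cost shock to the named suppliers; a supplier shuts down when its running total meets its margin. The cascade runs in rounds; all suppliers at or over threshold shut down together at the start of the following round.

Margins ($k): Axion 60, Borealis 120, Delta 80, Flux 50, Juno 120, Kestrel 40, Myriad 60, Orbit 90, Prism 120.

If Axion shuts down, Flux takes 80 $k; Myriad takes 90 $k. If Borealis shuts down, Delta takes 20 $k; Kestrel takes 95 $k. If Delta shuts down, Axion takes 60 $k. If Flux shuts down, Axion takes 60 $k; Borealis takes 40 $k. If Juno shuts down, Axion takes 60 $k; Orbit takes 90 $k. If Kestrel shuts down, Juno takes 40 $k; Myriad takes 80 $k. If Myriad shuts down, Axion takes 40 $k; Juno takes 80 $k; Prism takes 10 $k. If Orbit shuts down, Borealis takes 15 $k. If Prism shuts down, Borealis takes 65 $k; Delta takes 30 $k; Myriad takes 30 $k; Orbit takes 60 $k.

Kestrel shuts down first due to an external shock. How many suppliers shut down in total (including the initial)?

6

Round 1 — Kestrel shuts down (initial).
  Juno: +40 → 40 < 120
  Myriad: +80 → 80 ≥ 60
Round 2 — Myriad shuts down.
  Axion: +40 → 40 < 60
  Juno: +80 → 120 ≥ 120
  Prism: +10 → 10 < 120
Round 3 — Juno shuts down.
  Axion: +60 → 100 ≥ 60
  Orbit: +90 → 90 ≥ 90
Round 4 — Axion, Orbit shut down.
  Borealis: +15 → 15 < 120
  Flux: +80 → 80 ≥ 50
Round 5 — Flux shuts down.
  Borealis: +40 → 55 < 120
No further shutdowns.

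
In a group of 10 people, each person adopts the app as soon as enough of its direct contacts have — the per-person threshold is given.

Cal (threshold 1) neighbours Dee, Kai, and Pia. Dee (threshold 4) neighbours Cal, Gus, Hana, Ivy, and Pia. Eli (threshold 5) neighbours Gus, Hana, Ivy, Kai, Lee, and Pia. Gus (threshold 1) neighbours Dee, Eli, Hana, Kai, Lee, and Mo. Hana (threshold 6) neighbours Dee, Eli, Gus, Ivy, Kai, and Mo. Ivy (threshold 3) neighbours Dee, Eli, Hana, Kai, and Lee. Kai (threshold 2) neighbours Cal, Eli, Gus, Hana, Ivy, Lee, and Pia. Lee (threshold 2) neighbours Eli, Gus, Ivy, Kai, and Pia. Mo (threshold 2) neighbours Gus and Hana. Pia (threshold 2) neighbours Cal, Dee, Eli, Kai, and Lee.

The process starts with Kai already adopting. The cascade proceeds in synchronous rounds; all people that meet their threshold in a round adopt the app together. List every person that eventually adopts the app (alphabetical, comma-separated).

Cal, Gus, Kai, Lee, Pia

Round 1 — Kai adopts the app (initial).
Round 2 — checking thresholds:
  Cal: 1 of 3 neighbours ≥ 1, adopts the app.
  Eli: 1 of 6 neighbours < 5, not yet.
  Gus: 1 of 6 neighbours ≥ 1, adopts the app.
  Hana: 1 of 6 neighbours < 6, not yet.
  Ivy: 1 of 5 neighbours < 3, not yet.
  Lee: 1 of 5 neighbours < 2, not yet.
  Pia: 1 of 5 neighbours < 2, not yet.
Round 3 — checking thresholds:
  Dee: 2 of 5 neighbours < 4, not yet.
  Eli: 2 of 6 neighbours < 5, not yet.
  Hana: 2 of 6 neighbours < 6, not yet.
  Ivy: 1 of 5 neighbours < 3, not yet.
  Lee: 2 of 5 neighbours ≥ 2, adopts the app.
  Mo: 1 of 2 neighbours < 2, not yet.
  Pia: 2 of 5 neighbours ≥ 2, adopts the app.
Round 4 — no new adoptions; cascade stops.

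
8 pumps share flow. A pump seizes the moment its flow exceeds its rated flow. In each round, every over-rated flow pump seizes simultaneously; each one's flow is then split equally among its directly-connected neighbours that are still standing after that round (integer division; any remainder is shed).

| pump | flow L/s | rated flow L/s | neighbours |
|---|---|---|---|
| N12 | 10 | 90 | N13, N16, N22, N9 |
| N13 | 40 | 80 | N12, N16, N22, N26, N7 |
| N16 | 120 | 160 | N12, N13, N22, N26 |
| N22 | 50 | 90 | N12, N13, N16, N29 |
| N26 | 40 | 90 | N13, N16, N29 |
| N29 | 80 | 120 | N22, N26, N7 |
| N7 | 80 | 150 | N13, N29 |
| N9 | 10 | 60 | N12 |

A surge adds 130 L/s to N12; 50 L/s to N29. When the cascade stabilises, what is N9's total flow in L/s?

45

Round 1 — N12 at 140 > 90; N29 at 130 > 120. N12, N29 seize.
  N12 sheds 140 L/s to N13, N16, N22, N9: 35 each.
    N13: 40+35 = 75 ≤ 80
    N16: 120+35 = 155 ≤ 160
    N22: 50+35 = 85 ≤ 90
    N9: 10+35 = 45 ≤ 60
  N29 sheds 130 L/s to N22, N26, N7: 43 each (1 lost).
    N22: 85+43 = 128 > 90
    N26: 40+43 = 83 ≤ 90
    N7: 80+43 = 123 ≤ 150
Round 2 — N22 seizes.
  N22 sheds 128 L/s to N13, N16: 64 each.
    N13: 75+64 = 139 > 80
    N16: 155+64 = 219 > 160
Round 3 — N13, N16 seize.
  N13 sheds 139 L/s to N26, N7: 69 each (1 lost).
    N26: 83+69 = 152 > 90
    N7: 123+69 = 192 > 150
  N16 sheds 219 L/s to N26: 219 each.
    N26: 152+219 = 371 > 90
Round 4 — N26, N7 seize.
  N26 sheds 371 L/s: no online neighbours, lost.
  N7 sheds 192 L/s: no online neighbours, lost.
No further seizures.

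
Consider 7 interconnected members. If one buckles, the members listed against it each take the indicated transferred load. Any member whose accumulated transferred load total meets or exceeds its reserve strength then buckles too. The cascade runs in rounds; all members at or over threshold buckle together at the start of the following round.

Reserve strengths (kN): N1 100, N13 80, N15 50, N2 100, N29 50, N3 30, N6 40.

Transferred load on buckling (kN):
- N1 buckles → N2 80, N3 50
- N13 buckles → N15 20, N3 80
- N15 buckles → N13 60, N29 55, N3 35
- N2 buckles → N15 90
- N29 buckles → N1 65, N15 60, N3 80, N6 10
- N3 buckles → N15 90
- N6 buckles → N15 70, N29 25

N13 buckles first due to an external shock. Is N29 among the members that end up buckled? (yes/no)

Round 1 — N13 buckles (initial).
  N15: +20 → 20 < 50
  N3: +80 → 80 ≥ 30
Round 2 — N3 buckles.
  N15: +90 → 110 ≥ 50
Round 3 — N15 buckles.
  N29: +55 → 55 ≥ 50
Round 4 — N29 buckles.
  N1: +65 → 65 < 100
  N6: +10 → 10 < 40
No further bucklings.

yes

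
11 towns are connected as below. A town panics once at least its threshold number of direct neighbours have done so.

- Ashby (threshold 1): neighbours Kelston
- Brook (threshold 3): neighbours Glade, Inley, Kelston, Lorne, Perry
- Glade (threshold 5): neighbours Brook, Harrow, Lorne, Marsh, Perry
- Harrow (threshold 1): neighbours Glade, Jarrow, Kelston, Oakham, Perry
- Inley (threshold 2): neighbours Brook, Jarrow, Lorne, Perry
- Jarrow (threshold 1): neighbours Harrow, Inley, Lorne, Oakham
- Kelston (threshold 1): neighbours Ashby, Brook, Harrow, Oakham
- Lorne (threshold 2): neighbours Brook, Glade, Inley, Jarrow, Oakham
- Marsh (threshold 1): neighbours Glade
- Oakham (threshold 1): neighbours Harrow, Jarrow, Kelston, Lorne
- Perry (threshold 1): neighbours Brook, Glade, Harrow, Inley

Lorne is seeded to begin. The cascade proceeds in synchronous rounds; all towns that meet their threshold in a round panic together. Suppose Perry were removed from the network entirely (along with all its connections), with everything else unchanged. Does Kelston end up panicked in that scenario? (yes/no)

With Perry removed:
Round 1 — Lorne panics (initial).
Round 2 — checking thresholds:
  Brook: 1 of 4 neighbours < 3, below threshold.
  Glade: 1 of 4 neighbours < 5, below threshold.
  Inley: 1 of 3 neighbours < 2, below threshold.
  Jarrow: 1 of 4 neighbours ≥ 1, panics.
  Oakham: 1 of 4 neighbours ≥ 1, panics.
Round 3 — checking thresholds:
  Brook: 1 of 4 neighbours < 3, below threshold.
  Glade: 1 of 4 neighbours < 5, below threshold.
  Harrow: 2 of 4 neighbours ≥ 1, panics.
  Inley: 2 of 3 neighbours ≥ 2, panics.
  Kelston: 1 of 4 neighbours ≥ 1, panics.
Round 4 — checking thresholds:
  Ashby: 1 of 1 neighbours ≥ 1, panics.
  Brook: 3 of 4 neighbours ≥ 3, panics.
  Glade: 2 of 4 neighbours < 5, below threshold.
Round 5 — no new panics; cascade stops.

yes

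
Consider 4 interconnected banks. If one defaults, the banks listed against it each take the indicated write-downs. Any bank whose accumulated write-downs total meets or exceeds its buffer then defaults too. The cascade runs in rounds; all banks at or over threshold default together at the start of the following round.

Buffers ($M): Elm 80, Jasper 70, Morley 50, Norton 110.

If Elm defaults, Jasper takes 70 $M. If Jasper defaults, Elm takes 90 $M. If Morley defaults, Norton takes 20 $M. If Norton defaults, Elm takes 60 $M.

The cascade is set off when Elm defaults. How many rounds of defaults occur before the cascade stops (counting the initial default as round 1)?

2

Round 1 — Elm defaults (initial).
  Jasper: +70 → 70 ≥ 70
Round 2 — Jasper defaults.
No further defaults.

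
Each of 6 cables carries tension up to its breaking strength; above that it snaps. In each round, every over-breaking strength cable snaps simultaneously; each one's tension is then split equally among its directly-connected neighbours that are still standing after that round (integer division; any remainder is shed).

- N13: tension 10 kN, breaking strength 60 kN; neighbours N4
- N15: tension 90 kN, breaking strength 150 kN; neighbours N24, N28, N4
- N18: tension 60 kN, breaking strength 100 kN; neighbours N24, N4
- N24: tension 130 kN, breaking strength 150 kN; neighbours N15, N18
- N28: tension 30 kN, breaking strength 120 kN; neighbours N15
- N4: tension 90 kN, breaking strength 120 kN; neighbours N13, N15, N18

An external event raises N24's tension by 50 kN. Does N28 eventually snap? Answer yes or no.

no

Round 1 — N24 at 180 > 150. N24 snaps.
  N24 sheds 180 kN to N15, N18: 90 each.
    N15: 90+90 = 180 > 150
    N18: 60+90 = 150 > 100
Round 2 — N15, N18 snap.
  N15 sheds 180 kN to N28, N4: 90 each.
    N28: 30+90 = 120 ≤ 120
    N4: 90+90 = 180 > 120
  N18 sheds 150 kN to N4: 150 each.
    N4: 180+150 = 330 > 120
Round 3 — N4 snaps.
  N4 sheds 330 kN to N13: 330 each.
    N13: 10+330 = 340 > 60
Round 4 — N13 snaps.
  N13 sheds 340 kN: no online neighbours, lost.
No further breaks.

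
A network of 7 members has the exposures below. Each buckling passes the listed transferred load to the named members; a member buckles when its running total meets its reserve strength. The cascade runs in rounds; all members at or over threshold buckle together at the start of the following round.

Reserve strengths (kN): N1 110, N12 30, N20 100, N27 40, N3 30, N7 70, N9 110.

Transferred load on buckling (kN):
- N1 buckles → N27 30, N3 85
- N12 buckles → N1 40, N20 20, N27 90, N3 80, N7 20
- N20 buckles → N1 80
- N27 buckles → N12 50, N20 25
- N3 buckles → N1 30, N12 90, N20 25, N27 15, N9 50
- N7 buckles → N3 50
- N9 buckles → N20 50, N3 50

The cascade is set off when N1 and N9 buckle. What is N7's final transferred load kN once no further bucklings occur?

Round 1 — N1, N9 buckle (initial).
  N20: +50 → 50 < 100
  N27: +30 → 30 < 40
  N3: +85+50 → 135 ≥ 30
Round 2 — N3 buckles.
  N12: +90 → 90 ≥ 30
  N20: +25 → 75 < 100
  N27: +15 → 45 ≥ 40
Round 3 — N12, N27 buckle.
  N20: +20+25 → 120 ≥ 100
  N7: +20 → 20 < 70
Round 4 — N20 buckles.
No further bucklings.

20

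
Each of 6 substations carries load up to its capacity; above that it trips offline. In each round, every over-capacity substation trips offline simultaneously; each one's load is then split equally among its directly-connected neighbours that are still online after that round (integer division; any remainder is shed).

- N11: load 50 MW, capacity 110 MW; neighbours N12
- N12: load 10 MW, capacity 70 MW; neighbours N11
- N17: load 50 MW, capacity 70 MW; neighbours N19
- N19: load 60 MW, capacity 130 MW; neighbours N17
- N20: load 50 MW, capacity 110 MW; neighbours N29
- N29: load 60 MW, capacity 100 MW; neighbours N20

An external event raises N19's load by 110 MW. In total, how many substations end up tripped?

2

Round 1 — N19 at 170 > 130. N19 trips offline.
  N19 sheds 170 MW to N17: 170 each.
    N17: 50+170 = 220 > 70
Round 2 — N17 trips offline.
  N17 sheds 220 MW: no online neighbours, lost.
No further trips.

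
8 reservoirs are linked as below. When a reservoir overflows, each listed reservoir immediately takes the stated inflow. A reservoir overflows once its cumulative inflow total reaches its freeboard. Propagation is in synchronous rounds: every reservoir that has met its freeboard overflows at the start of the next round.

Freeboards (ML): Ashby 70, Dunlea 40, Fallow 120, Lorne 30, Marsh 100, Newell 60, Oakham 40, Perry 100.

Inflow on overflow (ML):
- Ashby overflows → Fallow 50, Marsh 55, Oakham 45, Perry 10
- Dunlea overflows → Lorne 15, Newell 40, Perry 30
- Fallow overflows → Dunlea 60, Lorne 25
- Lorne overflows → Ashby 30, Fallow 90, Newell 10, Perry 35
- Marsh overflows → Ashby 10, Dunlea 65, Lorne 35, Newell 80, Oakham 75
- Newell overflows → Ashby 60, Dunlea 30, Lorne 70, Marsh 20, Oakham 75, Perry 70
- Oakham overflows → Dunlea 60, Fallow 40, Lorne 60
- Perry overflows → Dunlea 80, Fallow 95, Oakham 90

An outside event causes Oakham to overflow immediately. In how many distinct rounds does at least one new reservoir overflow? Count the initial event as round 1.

Round 1 — Oakham overflows (initial).
  Dunlea: +60 → 60 ≥ 40
  Fallow: +40 → 40 < 120
  Lorne: +60 → 60 ≥ 30
Round 2 — Dunlea, Lorne overflow.
  Ashby: +30 → 30 < 70
  Fallow: +90 → 130 ≥ 120
  Newell: +40+10 → 50 < 60
  Perry: +30+35 → 65 < 100
Round 3 — Fallow overflows.
No further overflows.

3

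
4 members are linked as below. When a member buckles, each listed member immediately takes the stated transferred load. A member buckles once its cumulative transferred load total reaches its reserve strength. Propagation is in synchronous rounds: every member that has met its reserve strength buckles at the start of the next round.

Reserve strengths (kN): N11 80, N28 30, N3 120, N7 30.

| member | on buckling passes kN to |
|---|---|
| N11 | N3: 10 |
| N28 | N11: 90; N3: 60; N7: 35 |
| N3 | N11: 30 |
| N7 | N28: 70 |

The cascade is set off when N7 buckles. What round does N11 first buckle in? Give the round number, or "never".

3

Round 1 — N7 buckles (initial).
  N28: +70 → 70 ≥ 30
Round 2 — N28 buckles.
  N11: +90 → 90 ≥ 80
  N3: +60 → 60 < 120
Round 3 — N11 buckles.
  N3: +10 → 70 < 120
No further bucklings.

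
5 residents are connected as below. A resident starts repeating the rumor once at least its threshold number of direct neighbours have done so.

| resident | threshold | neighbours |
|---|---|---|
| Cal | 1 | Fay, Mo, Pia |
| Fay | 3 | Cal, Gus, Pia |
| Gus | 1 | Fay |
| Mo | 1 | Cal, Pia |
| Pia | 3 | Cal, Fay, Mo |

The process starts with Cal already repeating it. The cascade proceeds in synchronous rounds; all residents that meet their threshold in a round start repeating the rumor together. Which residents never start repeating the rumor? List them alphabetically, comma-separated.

Round 1 — Cal starts repeating the rumor (initial).
Round 2 — checking thresholds:
  Fay: 1 of 3 neighbours < 3, below threshold.
  Mo: 1 of 2 neighbours ≥ 1, starts repeating the rumor.
  Pia: 1 of 3 neighbours < 3, below threshold.
Round 3 — no new spreads; cascade stops.

Fay, Gus, Pia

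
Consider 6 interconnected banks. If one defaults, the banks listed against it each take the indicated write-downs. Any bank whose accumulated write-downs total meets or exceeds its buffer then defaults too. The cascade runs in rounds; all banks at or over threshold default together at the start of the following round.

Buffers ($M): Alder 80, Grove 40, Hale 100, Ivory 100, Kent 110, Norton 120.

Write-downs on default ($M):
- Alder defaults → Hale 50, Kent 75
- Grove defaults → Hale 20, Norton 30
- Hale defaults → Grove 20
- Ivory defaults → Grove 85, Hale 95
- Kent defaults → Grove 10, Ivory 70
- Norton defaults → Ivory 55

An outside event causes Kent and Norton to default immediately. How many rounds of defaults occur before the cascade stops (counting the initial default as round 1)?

Round 1 — Kent, Norton default (initial).
  Grove: +10 → 10 < 40
  Ivory: +70+55 → 125 ≥ 100
Round 2 — Ivory defaults.
  Grove: +85 → 95 ≥ 40
  Hale: +95 → 95 < 100
Round 3 — Grove defaults.
  Hale: +20 → 115 ≥ 100
Round 4 — Hale defaults.
No further defaults.

4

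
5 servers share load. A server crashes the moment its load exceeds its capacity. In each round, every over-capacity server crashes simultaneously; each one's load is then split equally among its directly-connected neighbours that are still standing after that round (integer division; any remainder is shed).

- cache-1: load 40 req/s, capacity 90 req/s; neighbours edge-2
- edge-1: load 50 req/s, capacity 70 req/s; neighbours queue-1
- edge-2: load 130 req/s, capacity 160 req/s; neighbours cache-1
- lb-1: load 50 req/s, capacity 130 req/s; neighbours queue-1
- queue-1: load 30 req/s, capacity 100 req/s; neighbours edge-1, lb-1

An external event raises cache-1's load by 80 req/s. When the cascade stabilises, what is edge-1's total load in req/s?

50

Round 1 — cache-1 at 120 > 90. cache-1 crashes.
  cache-1 sheds 120 req/s to edge-2: 120 each.
    edge-2: 130+120 = 250 > 160
Round 2 — edge-2 crashes.
  edge-2 sheds 250 req/s: no online neighbours, lost.
No further crashes.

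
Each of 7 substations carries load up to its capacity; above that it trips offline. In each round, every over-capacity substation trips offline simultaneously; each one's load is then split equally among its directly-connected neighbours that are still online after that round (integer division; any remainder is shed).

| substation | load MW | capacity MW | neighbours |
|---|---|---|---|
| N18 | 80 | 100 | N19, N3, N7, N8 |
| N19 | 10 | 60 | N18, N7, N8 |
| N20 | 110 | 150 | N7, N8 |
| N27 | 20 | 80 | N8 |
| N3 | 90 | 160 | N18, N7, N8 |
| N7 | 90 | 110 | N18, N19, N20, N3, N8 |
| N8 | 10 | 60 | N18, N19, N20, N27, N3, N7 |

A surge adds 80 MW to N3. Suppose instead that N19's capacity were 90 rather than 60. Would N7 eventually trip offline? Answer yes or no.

yes

With N19's capacity at 90:
Round 1 — N3 at 170 > 160. N3 trips offline.
  N3 sheds 170 MW to N18, N7, N8: 56 each (2 lost).
    N18: 80+56 = 136 > 100
    N7: 90+56 = 146 > 110
    N8: 10+56 = 66 > 60
Round 2 — N18, N7, N8 trip offline.
  N18 sheds 136 MW to N19: 136 each.
    N19: 10+136 = 146 > 90
  N7 sheds 146 MW to N19, N20: 73 each.
    N19: 146+73 = 219 > 90
    N20: 110+73 = 183 > 150
  N8 sheds 66 MW to N19, N20, N27: 22 each.
    N19: 219+22 = 241 > 90
    N20: 183+22 = 205 > 150
    N27: 20+22 = 42 ≤ 80
Round 3 — N19, N20 trip offline.
  N19 sheds 241 MW: no online neighbours, lost.
  N20 sheds 205 MW: no online neighbours, lost.
No further trips.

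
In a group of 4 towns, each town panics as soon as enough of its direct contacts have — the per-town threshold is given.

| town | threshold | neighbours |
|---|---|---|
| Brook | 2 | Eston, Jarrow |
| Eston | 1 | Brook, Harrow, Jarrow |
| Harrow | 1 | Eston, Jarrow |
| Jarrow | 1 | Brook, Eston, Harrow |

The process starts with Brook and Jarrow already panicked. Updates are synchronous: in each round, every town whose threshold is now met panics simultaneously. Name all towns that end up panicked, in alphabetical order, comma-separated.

Brook, Eston, Harrow, Jarrow

Round 1 — Brook, Jarrow panic (initial).
Round 2 — checking thresholds:
  Eston: 2 of 3 neighbours ≥ 1, panics.
  Harrow: 1 of 2 neighbours ≥ 1, panics.
Round 3 — no new panics; cascade stops.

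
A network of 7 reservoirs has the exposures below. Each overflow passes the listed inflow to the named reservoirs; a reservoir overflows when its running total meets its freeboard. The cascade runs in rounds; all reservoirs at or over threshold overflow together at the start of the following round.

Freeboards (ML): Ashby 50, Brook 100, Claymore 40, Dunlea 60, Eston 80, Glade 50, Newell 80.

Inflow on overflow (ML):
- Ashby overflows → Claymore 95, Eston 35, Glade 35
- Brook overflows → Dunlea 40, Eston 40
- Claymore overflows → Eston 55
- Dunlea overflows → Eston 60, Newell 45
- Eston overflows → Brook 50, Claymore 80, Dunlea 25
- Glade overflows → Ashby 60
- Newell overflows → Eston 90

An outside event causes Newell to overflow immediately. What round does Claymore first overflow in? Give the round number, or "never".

Round 1 — Newell overflows (initial).
  Eston: +90 → 90 ≥ 80
Round 2 — Eston overflows.
  Brook: +50 → 50 < 100
  Claymore: +80 → 80 ≥ 40
  Dunlea: +25 → 25 < 60
Round 3 — Claymore overflows.
No further overflows.

3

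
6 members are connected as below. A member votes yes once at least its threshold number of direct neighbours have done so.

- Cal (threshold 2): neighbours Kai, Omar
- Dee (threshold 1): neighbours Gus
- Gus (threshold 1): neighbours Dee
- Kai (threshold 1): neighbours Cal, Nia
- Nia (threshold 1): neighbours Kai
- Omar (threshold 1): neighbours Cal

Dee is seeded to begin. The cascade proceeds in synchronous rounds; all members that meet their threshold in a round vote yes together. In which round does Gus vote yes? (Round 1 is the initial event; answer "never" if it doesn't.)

Round 1 — Dee votes yes (initial).
Round 2 — checking thresholds:
  Gus: 1 of 1 neighbours ≥ 1, votes yes.
Round 3 — no new yes votes; cascade stops.

2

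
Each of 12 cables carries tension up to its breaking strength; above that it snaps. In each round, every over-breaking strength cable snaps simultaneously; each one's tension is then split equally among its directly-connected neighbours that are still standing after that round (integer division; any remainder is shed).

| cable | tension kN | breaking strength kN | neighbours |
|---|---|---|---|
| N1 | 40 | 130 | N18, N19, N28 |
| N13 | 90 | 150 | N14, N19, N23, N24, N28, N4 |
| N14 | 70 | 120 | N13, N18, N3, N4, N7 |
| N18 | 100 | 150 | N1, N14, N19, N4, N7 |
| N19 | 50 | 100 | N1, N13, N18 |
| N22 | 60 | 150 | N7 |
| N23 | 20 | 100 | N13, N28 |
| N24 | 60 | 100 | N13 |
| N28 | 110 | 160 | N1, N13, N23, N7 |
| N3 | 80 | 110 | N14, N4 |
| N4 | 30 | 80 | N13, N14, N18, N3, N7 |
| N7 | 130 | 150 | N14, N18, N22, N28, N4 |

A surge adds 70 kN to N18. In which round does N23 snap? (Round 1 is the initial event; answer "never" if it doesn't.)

Round 1 — N18 at 170 > 150. N18 snaps.
  N18 sheds 170 kN to N1, N14, N19, N4, N7: 34 each.
    N1: 40+34 = 74 ≤ 130
    N14: 70+34 = 104 ≤ 120
    N19: 50+34 = 84 ≤ 100
    N4: 30+34 = 64 ≤ 80
    N7: 130+34 = 164 > 150
Round 2 — N7 snaps.
  N7 sheds 164 kN to N14, N22, N28, N4: 41 each.
    N14: 104+41 = 145 > 120
    N22: 60+41 = 101 ≤ 150
    N28: 110+41 = 151 ≤ 160
    N4: 64+41 = 105 > 80
Round 3 — N14, N4 snap.
  N14 sheds 145 kN to N13, N3: 72 each (1 lost).
    N13: 90+72 = 162 > 150
    N3: 80+72 = 152 > 110
  N4 sheds 105 kN to N13, N3: 52 each (1 lost).
    N13: 162+52 = 214 > 150
    N3: 152+52 = 204 > 110
Round 4 — N13, N3 snap.
  N13 sheds 214 kN to N19, N23, N24, N28: 53 each (2 lost).
    N19: 84+53 = 137 > 100
    N23: 20+53 = 73 ≤ 100
    N24: 60+53 = 113 > 100
    N28: 151+53 = 204 > 160
  N3 sheds 204 kN: no online neighbours, lost.
Round 5 — N19, N24, N28 snap.
  N19 sheds 137 kN to N1: 137 each.
    N1: 74+137 = 211 > 130
  N24 sheds 113 kN: no online neighbours, lost.
  N28 sheds 204 kN to N1, N23: 102 each.
    N1: 211+102 = 313 > 130
    N23: 73+102 = 175 > 100
Round 6 — N1, N23 snap.
  N1 sheds 313 kN: no online neighbours, lost.
  N23 sheds 175 kN: no online neighbours, lost.
No further breaks.

6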